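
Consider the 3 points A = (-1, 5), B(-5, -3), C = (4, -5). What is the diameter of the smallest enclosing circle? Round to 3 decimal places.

Side lengths²: AB² = 80, AC² = 125, BC² = 85.
Since AC² = 125 < 85 + 80 = 165, the triangle is acute, so the smallest enclosing circle is the circumcircle.
Circumcentre = (0.25, -0.625), r² = 33.203125.
Diameter = 2r = 2√(33.203125) ≈ 11.524.

11.524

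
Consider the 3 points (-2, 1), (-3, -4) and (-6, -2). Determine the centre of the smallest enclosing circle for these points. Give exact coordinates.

(-115/34, -45/34)

Call the three points A, B, C in the order given.
Side lengths²: AB² = 26, AC² = 25, BC² = 13.
Since AB² = 26 < 25 + 13 = 38, the triangle is acute, so the smallest enclosing circle is the circumcircle.
Circumcentre = (-115/34, -45/34), r² = 4225/578.
Centre = (-115/34, -45/34).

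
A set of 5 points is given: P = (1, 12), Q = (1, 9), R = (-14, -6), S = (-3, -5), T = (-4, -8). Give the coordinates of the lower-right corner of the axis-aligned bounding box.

x-range [-14, 1], y-range [-8, 12].
The lower-right corner is (1, -8).

(1, -8)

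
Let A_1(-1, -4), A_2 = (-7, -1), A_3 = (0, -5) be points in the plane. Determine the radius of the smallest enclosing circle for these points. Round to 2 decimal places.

4.03

Side lengths²: A_1A_2² = 45, A_1A_3² = 2, A_2A_3² = 65.
Since A_2A_3² = 65 ≥ 45 + 2 = 47, the angle opposite A_2A_3 is not acute, so the smallest enclosing circle has A_2A_3 as diameter.
Centre = midpoint of A_2A_3 = (-3.5, -3), r² = 65/4 = 16.25.
r = √(16.25) ≈ 4.03.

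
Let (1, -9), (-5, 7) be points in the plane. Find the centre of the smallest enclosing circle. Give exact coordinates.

(-2, -1)

The smallest circle enclosing two points has them as diameter endpoints.
Centre = midpoint = (-2, -1); r² = |(1, -9)−(-5, 7)|²/4 = 292/4 = 73.
Centre = (-2, -1).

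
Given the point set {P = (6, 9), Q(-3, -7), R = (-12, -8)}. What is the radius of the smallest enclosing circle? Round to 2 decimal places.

12.38

Side lengths²: PQ² = 337, PR² = 613, QR² = 82.
Since PR² = 613 ≥ 337 + 82 = 419, the angle opposite PR is not acute, so the smallest enclosing circle has PR as diameter.
Centre = midpoint of PR = (-3, 0.5), r² = 613/4 = 153.25.
r = √(153.25) ≈ 12.38.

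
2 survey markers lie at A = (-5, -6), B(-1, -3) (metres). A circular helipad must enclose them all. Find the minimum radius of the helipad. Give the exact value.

The smallest circle enclosing two points has them as diameter endpoints.
Centre = midpoint = (-3, -4.5); r² = |AB|²/4 = 25/4 = 6.25.
r = √(6.25) = 2.5.

2.5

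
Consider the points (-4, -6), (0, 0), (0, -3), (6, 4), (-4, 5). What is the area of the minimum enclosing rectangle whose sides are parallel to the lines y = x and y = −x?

120

In coordinates u = x + y, v = x − y the rectangle is axis-aligned; the map (x,y)→(u,v) scales areas by 2.
u-values: -10, 0, -3, 10, 1; range = 10 − (-10) = 20.
v-values: 2, 0, 3, 2, -9; range = 3 − (-9) = 12.
Area = (20 × 12) / 2 = 120.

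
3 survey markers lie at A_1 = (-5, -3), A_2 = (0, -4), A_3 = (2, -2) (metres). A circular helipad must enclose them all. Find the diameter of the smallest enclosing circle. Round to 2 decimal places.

7.07

Side lengths²: A_1A_2² = 26, A_1A_3² = 50, A_2A_3² = 8.
Since A_1A_3² = 50 ≥ 26 + 8 = 34, the angle opposite A_1A_3 is not acute, so the smallest enclosing circle has A_1A_3 as diameter.
Centre = midpoint of A_1A_3 = (-1.5, -2.5), r² = 50/4 = 12.5.
Diameter = 2r = 2√(12.5) ≈ 7.07.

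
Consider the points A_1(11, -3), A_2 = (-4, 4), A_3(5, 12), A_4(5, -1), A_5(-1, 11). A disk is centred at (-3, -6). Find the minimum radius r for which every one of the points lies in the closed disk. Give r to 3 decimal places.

The required radius is the distance from (-3, -6) to the farthest point.
Squared distances: 205, 101, 388, 89, 293.
Maximum is 388, attained at A_3.
r = √388 ≈ 19.698.

19.698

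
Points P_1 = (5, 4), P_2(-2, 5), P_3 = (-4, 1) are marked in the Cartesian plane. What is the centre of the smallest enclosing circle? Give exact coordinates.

Side lengths²: P_1P_2² = 50, P_1P_3² = 90, P_2P_3² = 20.
Since P_1P_3² = 90 ≥ 50 + 20 = 70, the angle opposite P_1P_3 is not acute, so the smallest enclosing circle has P_1P_3 as diameter.
Centre = midpoint of P_1P_3 = (0.5, 2.5), r² = 90/4 = 22.5.
Centre = (0.5, 2.5).

(0.5, 2.5)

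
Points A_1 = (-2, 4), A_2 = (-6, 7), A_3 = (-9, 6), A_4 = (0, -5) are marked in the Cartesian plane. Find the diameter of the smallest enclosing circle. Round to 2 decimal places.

A smallest enclosing disk is always determined by at most three of the input points on its boundary.
The farthest pair is A_3–A_4 with squared distance 202. The circle on this segment as diameter has centre (-4.5, 0.5) and r² = 202/4 = 50.5.
Check A_1: distance² to centre = 18.5 ≤ 50.5, so it lies inside.
All remaining points lie in this disk, and no smaller disk contains both endpoints, so this is the minimum enclosing circle.
Diameter = 2r = 2√(50.5) ≈ 14.21.

14.21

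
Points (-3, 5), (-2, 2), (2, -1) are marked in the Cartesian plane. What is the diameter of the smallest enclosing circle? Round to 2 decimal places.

7.81

Call the three points A, B, C in the order given.
Side lengths²: AB² = 10, AC² = 61, BC² = 25.
Since AC² = 61 ≥ 25 + 10 = 35, the angle opposite AC is not acute, so the smallest enclosing circle has AC as diameter.
Centre = midpoint of AC = (-0.5, 2), r² = 61/4 = 15.25.
Diameter = 2r = 2√(15.25) ≈ 7.81.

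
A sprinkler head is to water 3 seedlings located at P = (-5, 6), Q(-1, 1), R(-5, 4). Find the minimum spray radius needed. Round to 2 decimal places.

3.20

Side lengths²: PQ² = 41, PR² = 4, QR² = 25.
Since PQ² = 41 ≥ 25 + 4 = 29, the angle opposite PQ is not acute, so the smallest enclosing circle has PQ as diameter.
Centre = midpoint of PQ = (-3, 3.5), r² = 41/4 = 10.25.
r = √(10.25) ≈ 3.20.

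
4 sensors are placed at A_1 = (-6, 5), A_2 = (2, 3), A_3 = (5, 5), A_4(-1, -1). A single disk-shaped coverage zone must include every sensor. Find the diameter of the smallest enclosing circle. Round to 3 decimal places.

By Welzl's lemma the MEC is supported by two points (diametrically opposite) or three points (on a circumcircle).
The minimum enclosing circle is determined by three boundary points: A_1, A_3, A_4.
Their circumcentre is (-0.5, 4.5) with r² = 30.5.
The farthest remaining point A_2 is at distance² 8.5 ≤ 30.5.
Diameter = 2r = 2√(30.5) ≈ 11.045.

11.045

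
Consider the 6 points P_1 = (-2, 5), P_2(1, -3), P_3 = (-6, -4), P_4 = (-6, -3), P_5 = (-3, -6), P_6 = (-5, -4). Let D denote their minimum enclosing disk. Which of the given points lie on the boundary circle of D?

P_1, P_5

The minimum enclosing circle of a finite set is fixed by two of the points (as a diameter) or three (as a circumcircle).
The farthest pair is P_1–P_5 with squared distance 122. The circle on this segment as diameter has centre (-2.5, -0.5) and r² = 122/4 = 30.5.
Check P_2: distance² to centre = 18.5 ≤ 30.5, so it lies inside.
All remaining points lie in this disk, and no smaller disk contains both endpoints, so this is the minimum enclosing circle.
The points at distance exactly r from the centre are P_1, P_5 — 2 points.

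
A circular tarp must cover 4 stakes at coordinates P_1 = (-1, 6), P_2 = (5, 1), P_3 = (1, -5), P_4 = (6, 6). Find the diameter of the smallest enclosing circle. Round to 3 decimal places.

The minimum enclosing circle of a finite set is fixed by two of the points (as a diameter) or three (as a circumcircle).
The minimum enclosing circle is determined by three boundary points: P_1, P_3, P_4.
Their circumcentre is (2.5, 21/22) with r² = 9125/242.
The farthest remaining point P_2 is at distance² 1513/242 ≤ 9125/242.
Diameter = 2r = 2√(9125/242) ≈ 12.281.

12.281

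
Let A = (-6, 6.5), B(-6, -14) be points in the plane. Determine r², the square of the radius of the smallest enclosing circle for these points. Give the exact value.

The smallest circle enclosing two points has them as diameter endpoints.
Centre = midpoint = (-6, -3.75); r² = |AB|²/4 = 420.25/4 = 105.0625.

105.0625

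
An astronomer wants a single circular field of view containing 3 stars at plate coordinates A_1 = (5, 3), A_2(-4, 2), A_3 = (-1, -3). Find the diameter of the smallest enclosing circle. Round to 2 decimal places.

9.33

Side lengths²: A_1A_2² = 82, A_1A_3² = 72, A_2A_3² = 34.
Since A_1A_2² = 82 < 72 + 34 = 106, the triangle is acute, so the smallest enclosing circle is the circumcircle.
Circumcentre = (0.625, 1.375), r² = 21.78125.
Diameter = 2r = 2√(21.78125) ≈ 9.33.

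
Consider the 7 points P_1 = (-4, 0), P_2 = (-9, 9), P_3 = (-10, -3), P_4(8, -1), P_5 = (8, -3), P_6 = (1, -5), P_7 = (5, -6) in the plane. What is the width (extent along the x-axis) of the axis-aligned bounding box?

18

max x = 8, min x = -10, so width = 18.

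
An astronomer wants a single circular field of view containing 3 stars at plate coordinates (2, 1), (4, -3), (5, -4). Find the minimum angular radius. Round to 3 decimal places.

Call the three points A, B, C in the order given.
Side lengths²: AB² = 20, AC² = 34, BC² = 2.
Since AC² = 34 ≥ 20 + 2 = 22, the angle opposite AC is not acute, so the smallest enclosing circle has AC as diameter.
Centre = midpoint of AC = (3.5, -1.5), r² = 34/4 = 8.5.
r = √(8.5) ≈ 2.915.

2.915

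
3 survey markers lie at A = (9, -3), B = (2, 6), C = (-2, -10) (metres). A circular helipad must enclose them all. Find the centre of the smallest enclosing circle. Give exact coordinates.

(28/37, -81/37)

Side lengths²: AB² = 130, AC² = 170, BC² = 272.
Since BC² = 272 < 170 + 130 = 300, the triangle is acute, so the smallest enclosing circle is the circumcircle.
Circumcentre = (28/37, -81/37), r² = 93925/1369.
Centre = (28/37, -81/37).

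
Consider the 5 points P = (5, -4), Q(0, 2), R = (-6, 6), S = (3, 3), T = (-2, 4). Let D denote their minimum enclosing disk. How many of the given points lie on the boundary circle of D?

A smallest enclosing disk is always determined by at most three of the input points on its boundary.
The farthest pair is P–R with squared distance 221. The circle on this segment as diameter has centre (-0.5, 1) and r² = 221/4 = 55.25.
Check Q: distance² to centre = 1.25 ≤ 55.25, so it lies inside.
All remaining points lie in this disk, and no smaller disk contains both endpoints, so this is the minimum enclosing circle.
The points at distance exactly r from the centre are P, R — 2 points.

2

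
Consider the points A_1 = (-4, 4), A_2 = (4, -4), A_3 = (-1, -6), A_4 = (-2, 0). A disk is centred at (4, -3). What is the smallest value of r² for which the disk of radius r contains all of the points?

113

The required radius is the distance from (4, -3) to the farthest point.
Squared distances: 113, 1, 34, 45.
Maximum is 113, attained at A_1.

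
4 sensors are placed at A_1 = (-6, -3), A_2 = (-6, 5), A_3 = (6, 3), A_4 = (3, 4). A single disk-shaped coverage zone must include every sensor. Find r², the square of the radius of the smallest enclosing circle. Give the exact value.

By Welzl's lemma the MEC is supported by two points (diametrically opposite) or three points (on a circumcircle).
The minimum enclosing circle is determined by three boundary points: A_1, A_2, A_3.
Their circumcentre is (-0.5, 1) with r² = 46.25.
The farthest remaining point A_4 is at distance² 21.25 ≤ 46.25.

46.25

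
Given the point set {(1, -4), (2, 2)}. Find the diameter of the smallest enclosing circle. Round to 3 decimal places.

6.083

The smallest circle enclosing two points has them as diameter endpoints.
Centre = midpoint = (1.5, -1); r² = |(1, -4)−(2, 2)|²/4 = 37/4 = 9.25.
Diameter = 2r = 2√(9.25) ≈ 6.083.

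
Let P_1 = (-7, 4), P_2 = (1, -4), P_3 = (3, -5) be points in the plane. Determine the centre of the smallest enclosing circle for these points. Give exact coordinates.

Side lengths²: P_1P_2² = 128, P_1P_3² = 181, P_2P_3² = 5.
Since P_1P_3² = 181 ≥ 128 + 5 = 133, the angle opposite P_1P_3 is not acute, so the smallest enclosing circle has P_1P_3 as diameter.
Centre = midpoint of P_1P_3 = (-2, -0.5), r² = 181/4 = 45.25.
Centre = (-2, -0.5).

(-2, -0.5)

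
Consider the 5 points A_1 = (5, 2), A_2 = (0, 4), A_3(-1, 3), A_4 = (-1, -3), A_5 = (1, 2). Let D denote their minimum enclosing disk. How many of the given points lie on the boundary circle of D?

By Welzl's lemma the MEC is supported by two points (diametrically opposite) or three points (on a circumcircle).
The minimum enclosing circle is determined by three boundary points: A_1, A_2, A_4.
Their circumcentre is (103/74, 17/74) with r² = 44225/2738.
The farthest remaining point A_3 is at distance² 36677/2738 ≤ 44225/2738.
The points at distance exactly r from the centre are A_1, A_2, A_4 — 3 points.

3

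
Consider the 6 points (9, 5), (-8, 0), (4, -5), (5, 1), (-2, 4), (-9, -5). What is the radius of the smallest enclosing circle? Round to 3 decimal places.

A smallest enclosing disk is always determined by at most three of the input points on its boundary.
The farthest pair is (9, 5)–(-9, -5) with squared distance 424. The circle on this segment as diameter has centre (0, 0) and r² = 424/4 = 106.
Check (-8, 0): distance² to centre = 64 ≤ 106, so it lies inside.
All remaining points lie in this disk, and no smaller disk contains both endpoints, so this is the minimum enclosing circle.
r = √106 ≈ 10.296.

10.296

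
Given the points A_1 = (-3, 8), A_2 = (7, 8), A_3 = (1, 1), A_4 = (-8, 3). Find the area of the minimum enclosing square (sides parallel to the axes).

225

The bounding box has width 15 and height 7.
An axis-aligned square enclosing the set must have side ≥ max(width, height).
So the minimum side is max(15, 7) = 15.
Area = 15² = 225.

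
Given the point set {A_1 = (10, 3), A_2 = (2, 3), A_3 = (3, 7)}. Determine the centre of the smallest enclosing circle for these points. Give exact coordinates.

Side lengths²: A_1A_2² = 64, A_1A_3² = 65, A_2A_3² = 17.
Since A_1A_3² = 65 < 64 + 17 = 81, the triangle is acute, so the smallest enclosing circle is the circumcircle.
Circumcentre = (6, 4.125), r² = 17.265625.
Centre = (6, 4.125).

(6, 4.125)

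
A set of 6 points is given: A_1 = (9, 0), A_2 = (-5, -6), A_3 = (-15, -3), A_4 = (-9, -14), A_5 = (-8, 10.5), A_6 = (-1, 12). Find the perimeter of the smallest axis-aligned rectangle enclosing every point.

100

Width = max x − min x = 9 − (-15) = 24.
Height = max y − min y = 12 − (-14) = 26.
Perimeter = 2(24 + 26) = 100.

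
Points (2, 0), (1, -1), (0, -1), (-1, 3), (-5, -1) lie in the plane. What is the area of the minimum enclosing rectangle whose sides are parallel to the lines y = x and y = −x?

24

In coordinates u = x + y, v = x − y the rectangle is axis-aligned; the map (x,y)→(u,v) scales areas by 2.
u-values: 2, 0, -1, 2, -6; range = 2 − (-6) = 8.
v-values: 2, 2, 1, -4, -4; range = 2 − (-4) = 6.
Area = (8 × 6) / 2 = 24.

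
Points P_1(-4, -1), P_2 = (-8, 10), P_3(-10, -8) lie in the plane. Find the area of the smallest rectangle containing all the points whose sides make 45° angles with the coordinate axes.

160

In coordinates u = x + y, v = x − y the rectangle is axis-aligned; the map (x,y)→(u,v) scales areas by 2.
u-values: -5, 2, -18; range = 2 − (-18) = 20.
v-values: -3, -18, -2; range = -2 − (-18) = 16.
Area = (20 × 16) / 2 = 160.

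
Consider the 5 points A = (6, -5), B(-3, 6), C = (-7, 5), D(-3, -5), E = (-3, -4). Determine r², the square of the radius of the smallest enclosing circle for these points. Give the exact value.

A smallest enclosing disk is always determined by at most three of the input points on its boundary.
The farthest pair is A–C with squared distance 269. The circle on this segment as diameter has centre (-0.5, 0) and r² = 269/4 = 67.25.
Check B: distance² to centre = 42.25 ≤ 67.25, so it lies inside.
All remaining points lie in this disk, and no smaller disk contains both endpoints, so this is the minimum enclosing circle.

67.25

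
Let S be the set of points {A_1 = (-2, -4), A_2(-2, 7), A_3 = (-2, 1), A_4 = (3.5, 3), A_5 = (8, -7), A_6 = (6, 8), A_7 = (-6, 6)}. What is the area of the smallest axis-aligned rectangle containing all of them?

x ranges over [-6, 8], width 14.
y ranges over [-7, 8], height 15.
Area = 14 × 15 = 210.

210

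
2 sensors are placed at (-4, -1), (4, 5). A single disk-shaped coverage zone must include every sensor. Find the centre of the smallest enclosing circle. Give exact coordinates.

(0, 2)

The smallest circle enclosing two points has them as diameter endpoints.
Centre = midpoint = (0, 2); r² = |(-4, -1)−(4, 5)|²/4 = 100/4 = 25.
Centre = (0, 2).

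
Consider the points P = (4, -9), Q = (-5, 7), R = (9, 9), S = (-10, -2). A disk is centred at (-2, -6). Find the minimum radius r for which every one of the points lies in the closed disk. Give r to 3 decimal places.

The required radius is the distance from (-2, -6) to the farthest point.
Squared distances: 45, 178, 346, 80.
Maximum is 346, attained at R.
r = √346 ≈ 18.601.

18.601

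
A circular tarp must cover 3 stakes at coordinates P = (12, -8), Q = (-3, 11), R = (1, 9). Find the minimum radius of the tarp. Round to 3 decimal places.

Side lengths²: PQ² = 586, PR² = 410, QR² = 20.
Since PQ² = 586 ≥ 410 + 20 = 430, the angle opposite PQ is not acute, so the smallest enclosing circle has PQ as diameter.
Centre = midpoint of PQ = (4.5, 1.5), r² = 586/4 = 146.5.
r = √(146.5) ≈ 12.104.

12.104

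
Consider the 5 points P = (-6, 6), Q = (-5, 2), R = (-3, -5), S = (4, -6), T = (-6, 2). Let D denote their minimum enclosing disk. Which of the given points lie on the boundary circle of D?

By Welzl's lemma the MEC is supported by two points (diametrically opposite) or three points (on a circumcircle).
The farthest pair is P–S with squared distance 244. The circle on this segment as diameter has centre (-1, 0) and r² = 244/4 = 61.
Check Q: distance² to centre = 20 ≤ 61, so it lies inside.
All remaining points lie in this disk, and no smaller disk contains both endpoints, so this is the minimum enclosing circle.
The points at distance exactly r from the centre are P, S — 2 points.

P, S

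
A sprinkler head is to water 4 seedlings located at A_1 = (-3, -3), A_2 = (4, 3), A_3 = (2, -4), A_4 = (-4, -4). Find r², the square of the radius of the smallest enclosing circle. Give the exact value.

By Welzl's lemma the MEC is supported by two points (diametrically opposite) or three points (on a circumcircle).
The farthest pair is A_2–A_4 with squared distance 113. The circle on this segment as diameter has centre (0, -0.5) and r² = 113/4 = 28.25.
Check A_1: distance² to centre = 15.25 ≤ 28.25, so it lies inside.
All remaining points lie in this disk, and no smaller disk contains both endpoints, so this is the minimum enclosing circle.

28.25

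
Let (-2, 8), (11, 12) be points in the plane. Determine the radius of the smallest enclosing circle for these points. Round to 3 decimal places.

6.801

The smallest circle enclosing two points has them as diameter endpoints.
Centre = midpoint = (4.5, 10); r² = |(-2, 8)−(11, 12)|²/4 = 185/4 = 46.25.
r = √(46.25) ≈ 6.801.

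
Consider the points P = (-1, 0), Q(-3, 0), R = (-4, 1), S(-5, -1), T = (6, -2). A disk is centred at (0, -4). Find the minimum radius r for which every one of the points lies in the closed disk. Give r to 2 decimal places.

6.40

The required radius is the distance from (0, -4) to the farthest point.
Squared distances: 17, 25, 41, 34, 40.
Maximum is 41, attained at R.
r = √41 ≈ 6.40.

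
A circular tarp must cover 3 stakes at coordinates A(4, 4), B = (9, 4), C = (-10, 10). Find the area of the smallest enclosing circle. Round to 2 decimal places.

311.80

Side lengths²: AB² = 25, AC² = 232, BC² = 397.
Since BC² = 397 ≥ 232 + 25 = 257, the angle opposite BC is not acute, so the smallest enclosing circle has BC as diameter.
Centre = midpoint of BC = (-0.5, 7), r² = 397/4 = 99.25.
Area = π·r² = π·99.25 ≈ 311.80.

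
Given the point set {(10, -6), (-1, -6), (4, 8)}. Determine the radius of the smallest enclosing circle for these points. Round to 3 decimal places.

8.087

Call the three points A, B, C in the order given.
Side lengths²: AB² = 121, AC² = 232, BC² = 221.
Since AC² = 232 < 221 + 121 = 342, the triangle is acute, so the smallest enclosing circle is the circumcircle.
Circumcentre = (4.5, -1/14), r² = 6409/98.
r = √(6409/98) ≈ 8.087.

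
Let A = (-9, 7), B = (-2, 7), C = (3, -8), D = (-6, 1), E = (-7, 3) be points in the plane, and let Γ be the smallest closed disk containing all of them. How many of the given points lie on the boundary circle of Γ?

The minimum enclosing circle of a finite set is fixed by two of the points (as a diameter) or three (as a circumcircle).
The farthest pair is A–C with squared distance 369. The circle on this segment as diameter has centre (-3, -0.5) and r² = 369/4 = 92.25.
Check B: distance² to centre = 57.25 ≤ 92.25, so it lies inside.
All remaining points lie in this disk, and no smaller disk contains both endpoints, so this is the minimum enclosing circle.
The points at distance exactly r from the centre are A, C — 2 points.

2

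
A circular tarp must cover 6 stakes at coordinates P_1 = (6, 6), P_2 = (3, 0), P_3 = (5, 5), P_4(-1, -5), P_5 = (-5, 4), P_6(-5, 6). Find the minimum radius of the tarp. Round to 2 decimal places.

6.94

By Welzl's lemma the MEC is supported by two points (diametrically opposite) or three points (on a circumcircle).
The minimum enclosing circle is determined by three boundary points: P_1, P_4, P_6.
Their circumcentre is (0.5, 39/22) with r² = 11645/242.
The farthest remaining point P_5 is at distance² 8521/242 ≤ 11645/242.
r = √(11645/242) ≈ 6.94.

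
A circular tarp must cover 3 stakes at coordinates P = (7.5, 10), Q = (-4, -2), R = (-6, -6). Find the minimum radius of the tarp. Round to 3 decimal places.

Side lengths²: PQ² = 276.25, PR² = 438.25, QR² = 20.
Since PR² = 438.25 ≥ 276.25 + 20 = 296.25, the angle opposite PR is not acute, so the smallest enclosing circle has PR as diameter.
Centre = midpoint of PR = (0.75, 2), r² = 438.25/4 = 109.5625.
r = √(109.5625) ≈ 10.467.

10.467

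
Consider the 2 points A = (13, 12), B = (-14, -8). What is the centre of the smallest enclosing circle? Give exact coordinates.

(-0.5, 2)

The smallest circle enclosing two points has them as diameter endpoints.
Centre = midpoint = (-0.5, 2); r² = |AB|²/4 = 1129/4 = 282.25.
Centre = (-0.5, 2).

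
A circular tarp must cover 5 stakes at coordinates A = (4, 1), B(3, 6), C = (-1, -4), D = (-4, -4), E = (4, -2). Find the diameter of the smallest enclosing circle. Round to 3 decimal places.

By Welzl's lemma the MEC is supported by two points (diametrically opposite) or three points (on a circumcircle).
The farthest pair is B–D with squared distance 149. The circle on this segment as diameter has centre (-0.5, 1) and r² = 149/4 = 37.25.
Check A: distance² to centre = 20.25 ≤ 37.25, so it lies inside.
All remaining points lie in this disk, and no smaller disk contains both endpoints, so this is the minimum enclosing circle.
Diameter = 2r = 2√(37.25) ≈ 12.207.

12.207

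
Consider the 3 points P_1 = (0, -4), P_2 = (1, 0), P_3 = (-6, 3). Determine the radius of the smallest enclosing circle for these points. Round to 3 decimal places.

4.610

Side lengths²: P_1P_2² = 17, P_1P_3² = 85, P_2P_3² = 58.
Since P_1P_3² = 85 ≥ 58 + 17 = 75, the angle opposite P_1P_3 is not acute, so the smallest enclosing circle has P_1P_3 as diameter.
Centre = midpoint of P_1P_3 = (-3, -0.5), r² = 85/4 = 21.25.
r = √(21.25) ≈ 4.610.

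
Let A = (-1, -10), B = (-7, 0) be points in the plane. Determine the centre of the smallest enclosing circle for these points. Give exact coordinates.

The smallest circle enclosing two points has them as diameter endpoints.
Centre = midpoint = (-4, -5); r² = |AB|²/4 = 136/4 = 34.
Centre = (-4, -5).

(-4, -5)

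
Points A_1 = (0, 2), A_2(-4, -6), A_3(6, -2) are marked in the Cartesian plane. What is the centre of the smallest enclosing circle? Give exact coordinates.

Side lengths²: A_1A_2² = 80, A_1A_3² = 52, A_2A_3² = 116.
Since A_2A_3² = 116 < 80 + 52 = 132, the triangle is acute, so the smallest enclosing circle is the circumcircle.
Circumcentre = (0.75, -3.375), r² = 29.453125.
Centre = (0.75, -3.375).

(0.75, -3.375)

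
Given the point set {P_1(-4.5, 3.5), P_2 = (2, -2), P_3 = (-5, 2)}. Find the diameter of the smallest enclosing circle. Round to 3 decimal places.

Side lengths²: P_1P_2² = 72.5, P_1P_3² = 2.5, P_2P_3² = 65.
Since P_1P_2² = 72.5 ≥ 65 + 2.5 = 67.5, the angle opposite P_1P_2 is not acute, so the smallest enclosing circle has P_1P_2 as diameter.
Centre = midpoint of P_1P_2 = (-1.25, 0.75), r² = 72.5/4 = 18.125.
Diameter = 2r = 2√(18.125) ≈ 8.515.

8.515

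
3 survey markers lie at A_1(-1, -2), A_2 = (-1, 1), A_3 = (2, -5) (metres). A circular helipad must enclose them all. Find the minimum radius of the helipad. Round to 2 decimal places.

3.35

Side lengths²: A_1A_2² = 9, A_1A_3² = 18, A_2A_3² = 45.
Since A_2A_3² = 45 ≥ 18 + 9 = 27, the angle opposite A_2A_3 is not acute, so the smallest enclosing circle has A_2A_3 as diameter.
Centre = midpoint of A_2A_3 = (0.5, -2), r² = 45/4 = 11.25.
r = √(11.25) ≈ 3.35.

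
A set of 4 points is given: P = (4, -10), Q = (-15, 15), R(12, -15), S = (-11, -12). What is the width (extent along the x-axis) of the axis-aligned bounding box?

27

max x = 12, min x = -15, so width = 27.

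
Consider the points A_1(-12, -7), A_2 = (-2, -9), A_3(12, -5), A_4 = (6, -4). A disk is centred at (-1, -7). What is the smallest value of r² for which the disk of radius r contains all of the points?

173

The required radius is the distance from (-1, -7) to the farthest point.
Squared distances: 121, 5, 173, 58.
Maximum is 173, attained at A_3.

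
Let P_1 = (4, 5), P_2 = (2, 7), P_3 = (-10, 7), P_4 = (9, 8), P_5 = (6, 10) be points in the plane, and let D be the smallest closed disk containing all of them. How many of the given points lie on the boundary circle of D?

The farthest pair is P_3–P_4 with squared distance 362. The circle on this segment as diameter has centre (-0.5, 7.5) and r² = 362/4 = 90.5.
Check P_1: distance² to centre = 26.5 ≤ 90.5, so it lies inside.
All remaining points lie in this disk, and no smaller disk contains both endpoints, so this is the minimum enclosing circle.
The points at distance exactly r from the centre are P_3, P_4 — 2 points.

2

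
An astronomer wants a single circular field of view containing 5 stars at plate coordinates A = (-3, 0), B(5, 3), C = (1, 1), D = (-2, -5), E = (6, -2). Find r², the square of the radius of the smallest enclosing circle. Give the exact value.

The farthest pair is B–D with squared distance 113. The circle on this segment as diameter has centre (1.5, -1) and r² = 113/4 = 28.25.
Check A: distance² to centre = 21.25 ≤ 28.25, so it lies inside.
All remaining points lie in this disk, and no smaller disk contains both endpoints, so this is the minimum enclosing circle.

28.25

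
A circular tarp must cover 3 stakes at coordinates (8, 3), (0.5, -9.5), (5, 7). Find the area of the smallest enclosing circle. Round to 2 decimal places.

Call the three points A, B, C in the order given.
Side lengths²: AB² = 212.5, AC² = 25, BC² = 292.5.
Since BC² = 292.5 ≥ 212.5 + 25 = 237.5, the angle opposite BC is not acute, so the smallest enclosing circle has BC as diameter.
Centre = midpoint of BC = (2.75, -1.25), r² = 292.5/4 = 73.125.
Area = π·r² = π·73.125 ≈ 229.73.

229.73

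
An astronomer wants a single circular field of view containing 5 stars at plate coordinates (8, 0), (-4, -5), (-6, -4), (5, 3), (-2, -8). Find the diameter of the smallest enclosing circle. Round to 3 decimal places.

14.560

The minimum enclosing circle of a finite set is fixed by two of the points (as a diameter) or three (as a circumcircle).
The farthest pair is (8, 0)–(-6, -4) with squared distance 212. The circle on this segment as diameter has centre (1, -2) and r² = 212/4 = 53.
Check (-4, -5): distance² to centre = 34 ≤ 53, so it lies inside.
All remaining points lie in this disk, and no smaller disk contains both endpoints, so this is the minimum enclosing circle.
Diameter = 2r = 2√53 ≈ 14.560.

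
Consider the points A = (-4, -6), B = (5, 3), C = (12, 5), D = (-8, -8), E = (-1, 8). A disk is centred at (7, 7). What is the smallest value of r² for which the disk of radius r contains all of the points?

The required radius is the distance from (7, 7) to the farthest point.
Squared distances: 290, 20, 29, 450, 65.
Maximum is 450, attained at D.

450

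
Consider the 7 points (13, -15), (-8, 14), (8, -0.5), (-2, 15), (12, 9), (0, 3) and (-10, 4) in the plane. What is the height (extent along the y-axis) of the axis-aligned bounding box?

30

max y = 15, min y = -15, so height = 30.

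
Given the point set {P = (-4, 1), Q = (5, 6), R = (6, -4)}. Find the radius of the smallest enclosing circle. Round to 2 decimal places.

Side lengths²: PQ² = 106, PR² = 125, QR² = 101.
Since PR² = 125 < 106 + 101 = 207, the triangle is acute, so the smallest enclosing circle is the circumcircle.
Circumcentre = (79/38, 25/38), r² = 26765/722.
r = √(26765/722) ≈ 6.09.

6.09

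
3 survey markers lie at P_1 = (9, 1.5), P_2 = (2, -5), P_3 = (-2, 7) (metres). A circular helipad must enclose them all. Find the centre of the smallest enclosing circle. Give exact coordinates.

(2.25, 1.75)

Side lengths²: P_1P_2² = 91.25, P_1P_3² = 151.25, P_2P_3² = 160.
Since P_2P_3² = 160 < 151.25 + 91.25 = 242.5, the triangle is acute, so the smallest enclosing circle is the circumcircle.
Circumcentre = (2.25, 1.75), r² = 45.625.
Centre = (2.25, 1.75).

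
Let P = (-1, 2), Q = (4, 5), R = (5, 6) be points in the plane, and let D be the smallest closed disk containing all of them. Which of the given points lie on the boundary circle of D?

Side lengths²: PQ² = 34, PR² = 52, QR² = 2.
Since PR² = 52 ≥ 34 + 2 = 36, the angle opposite PR is not acute, so the smallest enclosing circle has PR as diameter.
Centre = midpoint of PR = (2, 4), r² = 52/4 = 13.
The points at distance exactly r from the centre are P, R — 2 points.

P, R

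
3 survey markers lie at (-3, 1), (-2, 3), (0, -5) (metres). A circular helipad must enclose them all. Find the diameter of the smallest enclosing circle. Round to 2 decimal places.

8.25

Call the three points A, B, C in the order given.
Side lengths²: AB² = 5, AC² = 45, BC² = 68.
Since BC² = 68 ≥ 45 + 5 = 50, the angle opposite BC is not acute, so the smallest enclosing circle has BC as diameter.
Centre = midpoint of BC = (-1, -1), r² = 68/4 = 17.
Diameter = 2r = 2√17 ≈ 8.25.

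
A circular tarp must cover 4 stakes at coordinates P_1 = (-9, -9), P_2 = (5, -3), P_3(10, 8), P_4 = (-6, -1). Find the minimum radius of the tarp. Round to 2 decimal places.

The farthest pair is P_1–P_3 with squared distance 650. The circle on this segment as diameter has centre (0.5, -0.5) and r² = 650/4 = 162.5.
Check P_2: distance² to centre = 26.5 ≤ 162.5, so it lies inside.
All remaining points lie in this disk, and no smaller disk contains both endpoints, so this is the minimum enclosing circle.
r = √(162.5) ≈ 12.75.

12.75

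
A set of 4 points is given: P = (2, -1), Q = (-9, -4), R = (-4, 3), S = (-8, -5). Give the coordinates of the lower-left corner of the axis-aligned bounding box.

x-range [-9, 2], y-range [-5, 3].
The lower-left corner is (-9, -5).

(-9, -5)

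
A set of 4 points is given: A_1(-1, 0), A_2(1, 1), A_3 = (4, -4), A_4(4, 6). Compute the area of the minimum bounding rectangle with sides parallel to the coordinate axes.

50

x ranges over [-1, 4], width 5.
y ranges over [-4, 6], height 10.
Area = 5 × 10 = 50.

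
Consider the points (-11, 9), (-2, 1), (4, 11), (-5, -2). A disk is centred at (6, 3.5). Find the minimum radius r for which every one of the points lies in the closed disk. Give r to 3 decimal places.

The required radius is the distance from (6, 3.5) to the farthest point.
Squared distances: 319.25, 70.25, 60.25, 151.25.
Maximum is 319.25, attained at (-11, 9).
r = √(319.25) ≈ 17.868.

17.868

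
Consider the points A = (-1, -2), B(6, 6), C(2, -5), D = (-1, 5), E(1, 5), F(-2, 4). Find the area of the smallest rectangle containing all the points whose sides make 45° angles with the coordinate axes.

97.5

In coordinates u = x + y, v = x − y the rectangle is axis-aligned; the map (x,y)→(u,v) scales areas by 2.
u-values: -3, 12, -3, 4, 6, 2; range = 12 − (-3) = 15.
v-values: 1, 0, 7, -6, -4, -6; range = 7 − (-6) = 13.
Area = (15 × 13) / 2 = 97.5.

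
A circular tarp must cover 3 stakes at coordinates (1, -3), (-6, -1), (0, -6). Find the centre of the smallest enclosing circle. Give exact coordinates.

(-133/46, -155/46)

Call the three points A, B, C in the order given.
Side lengths²: AB² = 53, AC² = 10, BC² = 61.
Since BC² = 61 < 53 + 10 = 63, the triangle is acute, so the smallest enclosing circle is the circumcircle.
Circumcentre = (-133/46, -155/46), r² = 16165/1058.
Centre = (-133/46, -155/46).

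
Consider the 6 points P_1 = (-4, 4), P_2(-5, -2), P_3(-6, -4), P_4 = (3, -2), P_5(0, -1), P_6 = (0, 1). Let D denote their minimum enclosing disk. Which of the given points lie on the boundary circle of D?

The minimum enclosing circle is determined by three boundary points: P_1, P_3, P_4.
Their circumcentre is (-2, -0.75) with r² = 26.5625.
The farthest remaining point P_2 is at distance² 10.5625 ≤ 26.5625.
The points at distance exactly r from the centre are P_1, P_3, P_4 — 3 points.

P_1, P_3, P_4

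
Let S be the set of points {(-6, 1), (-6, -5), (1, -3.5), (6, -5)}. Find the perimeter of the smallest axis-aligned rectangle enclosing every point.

Width = max x − min x = 6 − (-6) = 12.
Height = max y − min y = 1 − (-5) = 6.
Perimeter = 2(12 + 6) = 36.

36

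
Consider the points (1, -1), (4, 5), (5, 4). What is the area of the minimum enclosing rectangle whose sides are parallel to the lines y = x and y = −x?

In coordinates u = x + y, v = x − y the rectangle is axis-aligned; the map (x,y)→(u,v) scales areas by 2.
u-values: 0, 9, 9; range = 9 − 0 = 9.
v-values: 2, -1, 1; range = 2 − (-1) = 3.
Area = (9 × 3) / 2 = 13.5.

13.5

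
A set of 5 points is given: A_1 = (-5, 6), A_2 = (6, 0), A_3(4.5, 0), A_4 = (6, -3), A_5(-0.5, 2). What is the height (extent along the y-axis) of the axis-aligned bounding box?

9

max y = 6, min y = -3, so height = 9.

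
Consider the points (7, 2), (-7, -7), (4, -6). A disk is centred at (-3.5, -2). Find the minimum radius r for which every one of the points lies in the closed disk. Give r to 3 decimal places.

The required radius is the distance from (-3.5, -2) to the farthest point.
Squared distances: 126.25, 37.25, 72.25.
Maximum is 126.25, attained at (7, 2).
r = √(126.25) ≈ 11.236.

11.236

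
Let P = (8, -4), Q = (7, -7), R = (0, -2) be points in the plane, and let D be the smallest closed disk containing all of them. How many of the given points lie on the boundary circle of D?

3

Side lengths²: PQ² = 10, PR² = 68, QR² = 74.
Since QR² = 74 < 68 + 10 = 78, the triangle is acute, so the smallest enclosing circle is the circumcircle.
Circumcentre = (48/13, -55/13), r² = 3145/169.
The points at distance exactly r from the centre are P, Q, R — 3 points.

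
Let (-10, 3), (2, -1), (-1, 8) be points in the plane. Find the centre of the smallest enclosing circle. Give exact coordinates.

Call the three points A, B, C in the order given.
Side lengths²: AB² = 160, AC² = 106, BC² = 90.
Since AB² = 160 < 106 + 90 = 196, the triangle is acute, so the smallest enclosing circle is the circumcircle.
Circumcentre = (-3.625, 2.125), r² = 41.40625.
Centre = (-3.625, 2.125).

(-3.625, 2.125)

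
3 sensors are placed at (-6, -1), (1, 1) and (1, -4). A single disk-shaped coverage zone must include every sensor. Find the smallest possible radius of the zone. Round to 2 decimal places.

Call the three points A, B, C in the order given.
Side lengths²: AB² = 53, AC² = 58, BC² = 25.
Since AC² = 58 < 53 + 25 = 78, the triangle is acute, so the smallest enclosing circle is the circumcircle.
Circumcentre = (-29/14, -1.5), r² = 1537/98.
r = √(1537/98) ≈ 3.96.

3.96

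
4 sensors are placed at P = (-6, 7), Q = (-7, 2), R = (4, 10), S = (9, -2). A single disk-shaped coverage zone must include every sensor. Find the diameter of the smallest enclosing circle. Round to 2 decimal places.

The farthest pair is P–S with squared distance 306. The circle on this segment as diameter has centre (1.5, 2.5) and r² = 306/4 = 76.5.
Check Q: distance² to centre = 72.5 ≤ 76.5, so it lies inside.
All remaining points lie in this disk, and no smaller disk contains both endpoints, so this is the minimum enclosing circle.
Diameter = 2r = 2√(76.5) ≈ 17.49.

17.49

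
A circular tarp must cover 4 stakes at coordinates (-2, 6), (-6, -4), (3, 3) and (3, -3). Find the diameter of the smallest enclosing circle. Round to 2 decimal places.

The minimum enclosing circle of a finite set is fixed by two of the points (as a diameter) or three (as a circumcircle).
The minimum enclosing circle is determined by three boundary points: (-2, 6), (-6, -4), (3, -3).
Their circumcentre is (-82/43, 7/43) with r² = 63017/1849.
The farthest remaining point (3, 3) is at distance² 59405/1849 ≤ 63017/1849.
Diameter = 2r = 2√(63017/1849) ≈ 11.68.

11.68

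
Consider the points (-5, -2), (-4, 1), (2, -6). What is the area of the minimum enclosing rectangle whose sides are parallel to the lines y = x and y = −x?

26

In coordinates u = x + y, v = x − y the rectangle is axis-aligned; the map (x,y)→(u,v) scales areas by 2.
u-values: -7, -3, -4; range = -3 − (-7) = 4.
v-values: -3, -5, 8; range = 8 − (-5) = 13.
Area = (4 × 13) / 2 = 26.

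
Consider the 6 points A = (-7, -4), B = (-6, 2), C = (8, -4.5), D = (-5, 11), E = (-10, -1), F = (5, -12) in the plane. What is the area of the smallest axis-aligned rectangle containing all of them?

414

x ranges over [-10, 8], width 18.
y ranges over [-12, 11], height 23.
Area = 18 × 23 = 414.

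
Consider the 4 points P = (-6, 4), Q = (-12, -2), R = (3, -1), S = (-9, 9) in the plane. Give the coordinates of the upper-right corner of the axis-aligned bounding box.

(3, 9)

x-range [-12, 3], y-range [-2, 9].
The upper-right corner is (3, 9).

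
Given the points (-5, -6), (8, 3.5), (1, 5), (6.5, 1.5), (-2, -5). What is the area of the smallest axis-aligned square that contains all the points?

The bounding box has width 13 and height 11.
An axis-aligned square enclosing the set must have side ≥ max(width, height).
So the minimum side is max(13, 11) = 13.
Area = 13² = 169.

169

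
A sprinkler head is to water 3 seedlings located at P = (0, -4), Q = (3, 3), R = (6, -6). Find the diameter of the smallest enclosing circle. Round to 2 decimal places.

Side lengths²: PQ² = 58, PR² = 40, QR² = 90.
Since QR² = 90 < 58 + 40 = 98, the triangle is acute, so the smallest enclosing circle is the circumcircle.
Circumcentre = (4.125, -1.625), r² = 22.65625.
Diameter = 2r = 2√(22.65625) ≈ 9.52.

9.52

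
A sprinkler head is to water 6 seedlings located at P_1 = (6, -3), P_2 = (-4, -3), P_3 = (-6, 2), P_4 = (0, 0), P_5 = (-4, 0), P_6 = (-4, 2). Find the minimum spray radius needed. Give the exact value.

6.5

The farthest pair is P_1–P_3 with squared distance 169. The circle on this segment as diameter has centre (0, -0.5) and r² = 169/4 = 42.25.
Check P_2: distance² to centre = 22.25 ≤ 42.25, so it lies inside.
All remaining points lie in this disk, and no smaller disk contains both endpoints, so this is the minimum enclosing circle.
r = √(42.25) = 6.5.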